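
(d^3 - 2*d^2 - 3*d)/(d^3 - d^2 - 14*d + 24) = d*(d + 1)/(d^2 + 2*d - 8)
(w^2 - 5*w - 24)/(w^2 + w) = (w^2 - 5*w - 24)/(w*(w + 1))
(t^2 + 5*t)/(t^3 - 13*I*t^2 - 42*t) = (t + 5)/(t^2 - 13*I*t - 42)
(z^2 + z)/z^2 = (z + 1)/z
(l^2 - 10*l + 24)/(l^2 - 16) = (l - 6)/(l + 4)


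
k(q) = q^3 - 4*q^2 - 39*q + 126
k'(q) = 3*q^2 - 8*q - 39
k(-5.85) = 17.06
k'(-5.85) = 110.47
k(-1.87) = 178.40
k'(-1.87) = -13.55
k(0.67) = 98.38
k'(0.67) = -43.01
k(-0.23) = 134.75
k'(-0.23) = -37.00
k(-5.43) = 59.73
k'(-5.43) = 92.89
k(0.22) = 117.24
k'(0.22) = -40.61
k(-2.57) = 182.84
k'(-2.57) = 1.37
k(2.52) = 18.32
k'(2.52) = -40.11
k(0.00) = 126.00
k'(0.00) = -39.00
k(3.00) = 0.00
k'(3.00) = -36.00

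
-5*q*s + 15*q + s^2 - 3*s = (-5*q + s)*(s - 3)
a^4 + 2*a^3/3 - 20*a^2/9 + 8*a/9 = a*(a - 2/3)^2*(a + 2)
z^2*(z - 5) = z^3 - 5*z^2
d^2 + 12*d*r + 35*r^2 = (d + 5*r)*(d + 7*r)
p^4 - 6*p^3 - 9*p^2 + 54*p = p*(p - 6)*(p - 3)*(p + 3)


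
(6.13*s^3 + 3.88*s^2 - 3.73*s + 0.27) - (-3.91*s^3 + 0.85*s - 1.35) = 10.04*s^3 + 3.88*s^2 - 4.58*s + 1.62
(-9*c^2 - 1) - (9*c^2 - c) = -18*c^2 + c - 1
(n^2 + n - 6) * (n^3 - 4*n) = n^5 + n^4 - 10*n^3 - 4*n^2 + 24*n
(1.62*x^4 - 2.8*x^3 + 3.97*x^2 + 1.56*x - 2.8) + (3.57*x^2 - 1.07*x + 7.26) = 1.62*x^4 - 2.8*x^3 + 7.54*x^2 + 0.49*x + 4.46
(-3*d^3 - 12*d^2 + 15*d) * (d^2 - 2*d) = -3*d^5 - 6*d^4 + 39*d^3 - 30*d^2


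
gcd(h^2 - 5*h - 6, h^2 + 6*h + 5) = h + 1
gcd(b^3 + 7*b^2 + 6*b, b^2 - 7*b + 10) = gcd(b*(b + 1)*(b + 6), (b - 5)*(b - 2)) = 1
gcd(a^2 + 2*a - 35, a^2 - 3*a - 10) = a - 5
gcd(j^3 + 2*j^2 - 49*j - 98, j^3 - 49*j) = j^2 - 49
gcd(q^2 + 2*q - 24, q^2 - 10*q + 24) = q - 4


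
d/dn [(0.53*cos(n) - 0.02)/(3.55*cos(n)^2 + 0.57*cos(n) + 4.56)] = (1.8815*cos(n)^2 - 0.142*cos(n) - 2.4282)*sin(n)/(12.6025*cos(n)^4 + 4.047*cos(n)^3 + 32.7009*cos(n)^2 + 5.1984*cos(n) + 20.7936)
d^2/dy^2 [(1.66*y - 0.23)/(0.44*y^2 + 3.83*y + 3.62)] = ((0.88*y + 3.83)*(1.66*y - 0.23)*(1.76*y + 7.66) - (4.3824*y + 12.5132)*(0.44*y^2 + 3.83*y + 3.62))/(0.44*y^2 + 3.83*y + 3.62)^3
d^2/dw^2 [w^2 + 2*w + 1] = 2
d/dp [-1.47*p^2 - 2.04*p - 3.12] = -2.94*p - 2.04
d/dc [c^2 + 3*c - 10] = 2*c + 3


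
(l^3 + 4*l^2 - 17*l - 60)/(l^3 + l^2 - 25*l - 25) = (l^2 - l - 12)/(l^2 - 4*l - 5)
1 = 1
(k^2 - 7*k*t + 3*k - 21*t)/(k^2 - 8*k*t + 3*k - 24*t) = (-k + 7*t)/(-k + 8*t)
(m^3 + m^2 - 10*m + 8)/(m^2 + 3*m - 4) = m - 2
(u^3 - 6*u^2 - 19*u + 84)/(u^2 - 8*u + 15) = (u^2 - 3*u - 28)/(u - 5)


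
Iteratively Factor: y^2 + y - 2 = (y - 1)*(y + 2)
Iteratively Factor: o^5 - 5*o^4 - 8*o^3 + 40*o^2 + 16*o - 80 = (o - 2)*(o^4 - 3*o^3 - 14*o^2 + 12*o + 40) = (o - 5)*(o - 2)*(o^3 + 2*o^2 - 4*o - 8) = (o - 5)*(o - 2)^2*(o^2 + 4*o + 4) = (o - 5)*(o - 2)^2*(o + 2)*(o + 2)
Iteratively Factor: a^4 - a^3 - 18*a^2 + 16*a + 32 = (a + 4)*(a^3 - 5*a^2 + 2*a + 8) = (a + 1)*(a + 4)*(a^2 - 6*a + 8) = (a - 2)*(a + 1)*(a + 4)*(a - 4)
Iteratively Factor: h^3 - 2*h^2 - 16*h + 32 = (h - 2)*(h^2 - 16) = (h - 2)*(h + 4)*(h - 4)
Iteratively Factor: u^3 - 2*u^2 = (u)*(u^2 - 2*u) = u*(u - 2)*(u)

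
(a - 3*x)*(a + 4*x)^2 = a^3 + 5*a^2*x - 8*a*x^2 - 48*x^3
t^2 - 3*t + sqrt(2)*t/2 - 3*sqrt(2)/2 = (t - 3)*(t + sqrt(2)/2)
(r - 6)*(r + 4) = r^2 - 2*r - 24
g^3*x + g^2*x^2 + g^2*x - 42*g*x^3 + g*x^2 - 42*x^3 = (g - 6*x)*(g + 7*x)*(g*x + x)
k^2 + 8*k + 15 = (k + 3)*(k + 5)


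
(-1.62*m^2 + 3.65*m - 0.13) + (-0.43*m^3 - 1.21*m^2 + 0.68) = -0.43*m^3 - 2.83*m^2 + 3.65*m + 0.55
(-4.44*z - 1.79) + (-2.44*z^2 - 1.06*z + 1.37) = -2.44*z^2 - 5.5*z - 0.42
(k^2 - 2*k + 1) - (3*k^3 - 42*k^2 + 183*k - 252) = -3*k^3 + 43*k^2 - 185*k + 253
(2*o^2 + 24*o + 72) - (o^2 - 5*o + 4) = o^2 + 29*o + 68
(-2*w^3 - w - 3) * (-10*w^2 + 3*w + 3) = 20*w^5 - 6*w^4 + 4*w^3 + 27*w^2 - 12*w - 9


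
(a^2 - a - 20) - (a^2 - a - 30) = 10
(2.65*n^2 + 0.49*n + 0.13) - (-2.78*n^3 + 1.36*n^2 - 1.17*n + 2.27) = 2.78*n^3 + 1.29*n^2 + 1.66*n - 2.14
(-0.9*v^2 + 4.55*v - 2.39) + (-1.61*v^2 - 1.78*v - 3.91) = -2.51*v^2 + 2.77*v - 6.3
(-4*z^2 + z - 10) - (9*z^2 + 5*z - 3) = -13*z^2 - 4*z - 7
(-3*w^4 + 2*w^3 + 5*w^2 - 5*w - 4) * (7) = -21*w^4 + 14*w^3 + 35*w^2 - 35*w - 28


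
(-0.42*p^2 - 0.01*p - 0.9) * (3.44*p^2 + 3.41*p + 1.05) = -1.4448*p^4 - 1.4666*p^3 - 3.5711*p^2 - 3.0795*p - 0.945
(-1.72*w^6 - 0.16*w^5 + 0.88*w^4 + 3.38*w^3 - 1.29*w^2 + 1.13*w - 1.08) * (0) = 0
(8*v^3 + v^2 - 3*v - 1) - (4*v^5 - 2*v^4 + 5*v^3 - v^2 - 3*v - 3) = -4*v^5 + 2*v^4 + 3*v^3 + 2*v^2 + 2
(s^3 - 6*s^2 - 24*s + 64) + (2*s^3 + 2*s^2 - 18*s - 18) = 3*s^3 - 4*s^2 - 42*s + 46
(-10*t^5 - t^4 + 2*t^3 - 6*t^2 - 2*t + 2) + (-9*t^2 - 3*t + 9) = -10*t^5 - t^4 + 2*t^3 - 15*t^2 - 5*t + 11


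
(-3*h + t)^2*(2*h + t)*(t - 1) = 18*h^3*t - 18*h^3 - 3*h^2*t^2 + 3*h^2*t - 4*h*t^3 + 4*h*t^2 + t^4 - t^3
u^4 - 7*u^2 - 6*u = u*(u - 3)*(u + 1)*(u + 2)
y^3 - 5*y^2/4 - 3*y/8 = y*(y - 3/2)*(y + 1/4)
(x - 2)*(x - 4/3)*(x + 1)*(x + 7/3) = x^4 - 55*x^2/9 + 10*x/9 + 56/9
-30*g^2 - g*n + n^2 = (-6*g + n)*(5*g + n)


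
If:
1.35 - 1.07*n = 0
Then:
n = 1.26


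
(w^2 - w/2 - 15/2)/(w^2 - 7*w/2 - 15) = (w - 3)/(w - 6)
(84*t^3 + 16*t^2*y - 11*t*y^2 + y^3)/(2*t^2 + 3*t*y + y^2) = (42*t^2 - 13*t*y + y^2)/(t + y)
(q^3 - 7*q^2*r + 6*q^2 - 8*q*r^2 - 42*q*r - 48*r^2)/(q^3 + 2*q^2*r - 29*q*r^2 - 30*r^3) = (q^2 - 8*q*r + 6*q - 48*r)/(q^2 + q*r - 30*r^2)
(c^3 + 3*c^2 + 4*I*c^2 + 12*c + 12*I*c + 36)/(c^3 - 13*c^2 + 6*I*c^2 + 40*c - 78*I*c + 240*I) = (c^2 + c*(3 - 2*I) - 6*I)/(c^2 - 13*c + 40)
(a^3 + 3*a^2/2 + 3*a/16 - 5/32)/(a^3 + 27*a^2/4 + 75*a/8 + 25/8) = (a - 1/4)/(a + 5)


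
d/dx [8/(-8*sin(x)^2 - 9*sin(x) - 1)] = 8*(16*sin(x) + 9)*cos(x)/(8*sin(x)^2 + 9*sin(x) + 1)^2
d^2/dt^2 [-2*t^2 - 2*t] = -4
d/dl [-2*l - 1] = -2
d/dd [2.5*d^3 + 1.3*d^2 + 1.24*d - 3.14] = 7.5*d^2 + 2.6*d + 1.24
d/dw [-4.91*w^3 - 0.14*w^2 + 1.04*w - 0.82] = -14.73*w^2 - 0.28*w + 1.04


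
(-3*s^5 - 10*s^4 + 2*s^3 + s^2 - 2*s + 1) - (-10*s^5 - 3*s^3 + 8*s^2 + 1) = 7*s^5 - 10*s^4 + 5*s^3 - 7*s^2 - 2*s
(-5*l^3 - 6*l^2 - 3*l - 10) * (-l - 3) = 5*l^4 + 21*l^3 + 21*l^2 + 19*l + 30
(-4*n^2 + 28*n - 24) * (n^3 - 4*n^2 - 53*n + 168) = -4*n^5 + 44*n^4 + 76*n^3 - 2060*n^2 + 5976*n - 4032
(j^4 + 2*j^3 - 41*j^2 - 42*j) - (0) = j^4 + 2*j^3 - 41*j^2 - 42*j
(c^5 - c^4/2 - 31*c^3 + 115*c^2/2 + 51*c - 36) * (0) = 0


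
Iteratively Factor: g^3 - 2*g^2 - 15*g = (g + 3)*(g^2 - 5*g) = g*(g + 3)*(g - 5)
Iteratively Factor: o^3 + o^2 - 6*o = (o - 2)*(o^2 + 3*o) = o*(o - 2)*(o + 3)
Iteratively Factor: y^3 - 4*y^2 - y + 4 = (y - 4)*(y^2 - 1) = (y - 4)*(y + 1)*(y - 1)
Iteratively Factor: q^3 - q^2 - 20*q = (q)*(q^2 - q - 20) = q*(q - 5)*(q + 4)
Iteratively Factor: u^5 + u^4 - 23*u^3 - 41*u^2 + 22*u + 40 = (u + 1)*(u^4 - 23*u^2 - 18*u + 40) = (u + 1)*(u + 2)*(u^3 - 2*u^2 - 19*u + 20) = (u - 5)*(u + 1)*(u + 2)*(u^2 + 3*u - 4) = (u - 5)*(u - 1)*(u + 1)*(u + 2)*(u + 4)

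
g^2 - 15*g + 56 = (g - 8)*(g - 7)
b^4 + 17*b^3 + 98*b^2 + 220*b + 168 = (b + 2)^2*(b + 6)*(b + 7)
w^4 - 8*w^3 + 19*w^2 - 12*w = w*(w - 4)*(w - 3)*(w - 1)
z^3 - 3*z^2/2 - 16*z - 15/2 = (z - 5)*(z + 1/2)*(z + 3)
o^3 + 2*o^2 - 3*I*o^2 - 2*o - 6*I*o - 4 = (o + 2)*(o - 2*I)*(o - I)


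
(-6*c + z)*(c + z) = -6*c^2 - 5*c*z + z^2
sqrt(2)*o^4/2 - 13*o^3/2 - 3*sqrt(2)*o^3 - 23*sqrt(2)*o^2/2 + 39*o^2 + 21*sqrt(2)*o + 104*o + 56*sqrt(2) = (o - 8)*(o + 2)*(o - 7*sqrt(2))*(sqrt(2)*o/2 + 1/2)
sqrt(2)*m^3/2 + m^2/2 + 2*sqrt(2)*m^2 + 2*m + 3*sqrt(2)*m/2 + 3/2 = (m + 1)*(m + 3)*(sqrt(2)*m/2 + 1/2)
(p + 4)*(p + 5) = p^2 + 9*p + 20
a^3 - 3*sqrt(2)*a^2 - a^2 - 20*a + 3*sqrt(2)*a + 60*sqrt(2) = (a - 5)*(a + 4)*(a - 3*sqrt(2))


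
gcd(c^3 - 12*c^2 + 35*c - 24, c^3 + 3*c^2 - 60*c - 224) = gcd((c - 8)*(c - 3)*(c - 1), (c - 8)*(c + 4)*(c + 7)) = c - 8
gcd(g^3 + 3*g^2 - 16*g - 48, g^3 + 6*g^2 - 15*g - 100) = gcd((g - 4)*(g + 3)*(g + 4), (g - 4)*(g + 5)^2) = g - 4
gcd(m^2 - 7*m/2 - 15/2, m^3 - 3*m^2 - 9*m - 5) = m - 5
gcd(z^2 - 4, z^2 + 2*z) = z + 2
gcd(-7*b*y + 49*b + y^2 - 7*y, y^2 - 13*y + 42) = y - 7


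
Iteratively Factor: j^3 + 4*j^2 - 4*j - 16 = (j + 2)*(j^2 + 2*j - 8) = (j - 2)*(j + 2)*(j + 4)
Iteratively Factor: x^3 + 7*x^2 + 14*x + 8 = (x + 4)*(x^2 + 3*x + 2) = (x + 2)*(x + 4)*(x + 1)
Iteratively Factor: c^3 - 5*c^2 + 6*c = (c - 3)*(c^2 - 2*c) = (c - 3)*(c - 2)*(c)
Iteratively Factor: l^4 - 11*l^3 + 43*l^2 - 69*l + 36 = (l - 3)*(l^3 - 8*l^2 + 19*l - 12) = (l - 3)*(l - 1)*(l^2 - 7*l + 12) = (l - 4)*(l - 3)*(l - 1)*(l - 3)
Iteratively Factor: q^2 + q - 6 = (q + 3)*(q - 2)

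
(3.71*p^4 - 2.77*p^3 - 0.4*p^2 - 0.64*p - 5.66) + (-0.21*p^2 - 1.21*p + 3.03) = 3.71*p^4 - 2.77*p^3 - 0.61*p^2 - 1.85*p - 2.63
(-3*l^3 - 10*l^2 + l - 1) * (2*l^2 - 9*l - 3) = -6*l^5 + 7*l^4 + 101*l^3 + 19*l^2 + 6*l + 3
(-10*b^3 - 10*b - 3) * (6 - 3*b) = 30*b^4 - 60*b^3 + 30*b^2 - 51*b - 18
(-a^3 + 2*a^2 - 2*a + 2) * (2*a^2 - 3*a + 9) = -2*a^5 + 7*a^4 - 19*a^3 + 28*a^2 - 24*a + 18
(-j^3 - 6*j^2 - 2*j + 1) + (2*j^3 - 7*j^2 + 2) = j^3 - 13*j^2 - 2*j + 3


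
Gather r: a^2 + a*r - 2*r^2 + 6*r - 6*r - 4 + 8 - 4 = a^2 + a*r - 2*r^2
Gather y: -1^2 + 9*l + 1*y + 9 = 9*l + y + 8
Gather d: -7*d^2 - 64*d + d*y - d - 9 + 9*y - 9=-7*d^2 + d*(y - 65) + 9*y - 18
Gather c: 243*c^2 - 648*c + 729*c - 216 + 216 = 243*c^2 + 81*c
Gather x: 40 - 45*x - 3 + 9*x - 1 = 36 - 36*x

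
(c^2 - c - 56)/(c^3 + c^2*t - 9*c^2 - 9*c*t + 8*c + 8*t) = (c + 7)/(c^2 + c*t - c - t)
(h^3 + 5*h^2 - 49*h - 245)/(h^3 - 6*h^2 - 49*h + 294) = (h + 5)/(h - 6)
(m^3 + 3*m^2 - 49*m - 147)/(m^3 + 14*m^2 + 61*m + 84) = (m - 7)/(m + 4)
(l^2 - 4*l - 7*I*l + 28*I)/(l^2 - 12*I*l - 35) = (l - 4)/(l - 5*I)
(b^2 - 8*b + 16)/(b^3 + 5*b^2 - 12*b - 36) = (b^2 - 8*b + 16)/(b^3 + 5*b^2 - 12*b - 36)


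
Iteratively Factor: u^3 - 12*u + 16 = (u - 2)*(u^2 + 2*u - 8) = (u - 2)*(u + 4)*(u - 2)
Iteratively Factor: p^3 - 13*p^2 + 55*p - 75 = (p - 5)*(p^2 - 8*p + 15) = (p - 5)^2*(p - 3)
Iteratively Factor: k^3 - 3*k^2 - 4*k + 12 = (k - 2)*(k^2 - k - 6) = (k - 3)*(k - 2)*(k + 2)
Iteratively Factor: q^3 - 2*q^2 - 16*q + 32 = (q - 4)*(q^2 + 2*q - 8) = (q - 4)*(q - 2)*(q + 4)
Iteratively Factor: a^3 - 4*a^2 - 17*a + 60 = (a - 5)*(a^2 + a - 12) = (a - 5)*(a + 4)*(a - 3)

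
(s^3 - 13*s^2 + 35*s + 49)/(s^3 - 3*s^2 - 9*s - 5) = (s^2 - 14*s + 49)/(s^2 - 4*s - 5)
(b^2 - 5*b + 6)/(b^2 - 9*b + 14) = (b - 3)/(b - 7)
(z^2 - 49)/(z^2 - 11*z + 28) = (z + 7)/(z - 4)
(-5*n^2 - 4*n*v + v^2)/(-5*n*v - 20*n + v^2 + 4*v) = (n + v)/(v + 4)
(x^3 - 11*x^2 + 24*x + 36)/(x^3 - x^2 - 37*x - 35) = (x^2 - 12*x + 36)/(x^2 - 2*x - 35)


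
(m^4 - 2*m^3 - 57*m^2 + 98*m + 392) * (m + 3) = m^5 + m^4 - 63*m^3 - 73*m^2 + 686*m + 1176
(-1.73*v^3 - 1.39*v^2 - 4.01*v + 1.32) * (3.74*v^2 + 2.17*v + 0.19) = -6.4702*v^5 - 8.9527*v^4 - 18.3424*v^3 - 4.029*v^2 + 2.1025*v + 0.2508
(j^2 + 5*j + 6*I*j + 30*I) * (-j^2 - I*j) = -j^4 - 5*j^3 - 7*I*j^3 + 6*j^2 - 35*I*j^2 + 30*j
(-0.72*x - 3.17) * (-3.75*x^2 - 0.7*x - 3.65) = 2.7*x^3 + 12.3915*x^2 + 4.847*x + 11.5705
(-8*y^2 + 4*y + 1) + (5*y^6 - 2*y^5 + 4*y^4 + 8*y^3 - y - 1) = 5*y^6 - 2*y^5 + 4*y^4 + 8*y^3 - 8*y^2 + 3*y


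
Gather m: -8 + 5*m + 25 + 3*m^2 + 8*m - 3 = 3*m^2 + 13*m + 14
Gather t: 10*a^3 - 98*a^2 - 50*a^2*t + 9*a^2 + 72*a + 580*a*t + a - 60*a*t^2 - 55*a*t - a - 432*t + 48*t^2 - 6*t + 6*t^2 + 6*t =10*a^3 - 89*a^2 + 72*a + t^2*(54 - 60*a) + t*(-50*a^2 + 525*a - 432)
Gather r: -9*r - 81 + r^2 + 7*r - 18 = r^2 - 2*r - 99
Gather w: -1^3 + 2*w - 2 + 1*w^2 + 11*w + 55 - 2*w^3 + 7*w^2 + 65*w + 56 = -2*w^3 + 8*w^2 + 78*w + 108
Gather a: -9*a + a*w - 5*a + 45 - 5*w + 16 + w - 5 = a*(w - 14) - 4*w + 56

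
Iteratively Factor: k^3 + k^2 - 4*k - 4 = (k + 1)*(k^2 - 4) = (k - 2)*(k + 1)*(k + 2)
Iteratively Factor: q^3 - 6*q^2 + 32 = (q + 2)*(q^2 - 8*q + 16) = (q - 4)*(q + 2)*(q - 4)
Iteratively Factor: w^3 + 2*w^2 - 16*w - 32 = (w - 4)*(w^2 + 6*w + 8) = (w - 4)*(w + 2)*(w + 4)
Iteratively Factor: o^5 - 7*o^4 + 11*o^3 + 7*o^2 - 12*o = (o)*(o^4 - 7*o^3 + 11*o^2 + 7*o - 12) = o*(o - 3)*(o^3 - 4*o^2 - o + 4) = o*(o - 4)*(o - 3)*(o^2 - 1) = o*(o - 4)*(o - 3)*(o + 1)*(o - 1)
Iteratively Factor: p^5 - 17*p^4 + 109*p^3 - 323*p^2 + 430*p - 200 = (p - 5)*(p^4 - 12*p^3 + 49*p^2 - 78*p + 40) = (p - 5)*(p - 4)*(p^3 - 8*p^2 + 17*p - 10) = (p - 5)*(p - 4)*(p - 2)*(p^2 - 6*p + 5) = (p - 5)*(p - 4)*(p - 2)*(p - 1)*(p - 5)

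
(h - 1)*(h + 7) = h^2 + 6*h - 7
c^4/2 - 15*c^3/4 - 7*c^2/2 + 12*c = c*(c/2 + 1)*(c - 8)*(c - 3/2)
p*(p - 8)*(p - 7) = p^3 - 15*p^2 + 56*p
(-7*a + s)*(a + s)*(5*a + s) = -35*a^3 - 37*a^2*s - a*s^2 + s^3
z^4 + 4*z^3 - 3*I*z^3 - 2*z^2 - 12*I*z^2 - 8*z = z*(z + 4)*(z - 2*I)*(z - I)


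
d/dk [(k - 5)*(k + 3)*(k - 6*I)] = 3*k^2 + k*(-4 - 12*I) - 15 + 12*I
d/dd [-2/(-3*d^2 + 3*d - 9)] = 2*(1 - 2*d)/(3*(d^2 - d + 3)^2)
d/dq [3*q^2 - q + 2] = 6*q - 1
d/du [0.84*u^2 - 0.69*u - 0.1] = 1.68*u - 0.69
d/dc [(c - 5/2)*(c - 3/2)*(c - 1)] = 3*c^2 - 10*c + 31/4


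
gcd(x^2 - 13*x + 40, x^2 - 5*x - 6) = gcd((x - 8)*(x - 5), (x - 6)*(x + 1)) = 1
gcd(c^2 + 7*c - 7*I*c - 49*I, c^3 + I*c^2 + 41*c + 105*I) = c - 7*I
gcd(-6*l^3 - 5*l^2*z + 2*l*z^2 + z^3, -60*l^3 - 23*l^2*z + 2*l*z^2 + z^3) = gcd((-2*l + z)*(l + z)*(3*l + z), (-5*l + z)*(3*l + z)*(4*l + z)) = 3*l + z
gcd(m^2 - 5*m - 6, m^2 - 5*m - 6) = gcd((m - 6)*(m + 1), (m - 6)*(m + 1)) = m^2 - 5*m - 6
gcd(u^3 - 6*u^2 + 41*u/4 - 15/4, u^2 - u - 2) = 1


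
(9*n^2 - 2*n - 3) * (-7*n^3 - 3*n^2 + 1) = -63*n^5 - 13*n^4 + 27*n^3 + 18*n^2 - 2*n - 3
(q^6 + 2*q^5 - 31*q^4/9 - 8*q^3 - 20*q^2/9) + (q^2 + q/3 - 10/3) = q^6 + 2*q^5 - 31*q^4/9 - 8*q^3 - 11*q^2/9 + q/3 - 10/3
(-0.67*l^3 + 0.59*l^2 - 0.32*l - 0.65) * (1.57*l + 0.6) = -1.0519*l^4 + 0.5243*l^3 - 0.1484*l^2 - 1.2125*l - 0.39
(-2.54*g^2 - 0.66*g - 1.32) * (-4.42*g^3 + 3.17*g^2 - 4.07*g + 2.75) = 11.2268*g^5 - 5.1346*g^4 + 14.08*g^3 - 8.4832*g^2 + 3.5574*g - 3.63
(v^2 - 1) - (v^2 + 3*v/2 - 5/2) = 3/2 - 3*v/2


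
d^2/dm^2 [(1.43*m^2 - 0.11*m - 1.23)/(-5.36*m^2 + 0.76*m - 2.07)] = (5.6843418860808e-14*m^4 - 5.32998400000001*m^3 + 307.221264*m^2 - 37.386*m - 37.782006)/(153.990656*m^6 - 65.503488*m^5 + 187.698624*m^4 - 51.033088*m^3 + 72.488088*m^2 - 9.769572*m + 8.869743)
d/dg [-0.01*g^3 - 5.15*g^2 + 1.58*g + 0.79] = -0.03*g^2 - 10.3*g + 1.58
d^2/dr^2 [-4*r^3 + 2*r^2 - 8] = 4 - 24*r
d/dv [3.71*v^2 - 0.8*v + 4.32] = 7.42*v - 0.8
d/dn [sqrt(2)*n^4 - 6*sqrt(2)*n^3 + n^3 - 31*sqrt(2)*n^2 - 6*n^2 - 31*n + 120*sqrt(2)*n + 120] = 4*sqrt(2)*n^3 - 18*sqrt(2)*n^2 + 3*n^2 - 62*sqrt(2)*n - 12*n - 31 + 120*sqrt(2)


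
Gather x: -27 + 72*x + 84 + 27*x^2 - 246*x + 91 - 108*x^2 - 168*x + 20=-81*x^2 - 342*x + 168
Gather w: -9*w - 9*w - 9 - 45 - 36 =-18*w - 90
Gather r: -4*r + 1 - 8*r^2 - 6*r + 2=-8*r^2 - 10*r + 3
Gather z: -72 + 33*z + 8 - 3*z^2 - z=-3*z^2 + 32*z - 64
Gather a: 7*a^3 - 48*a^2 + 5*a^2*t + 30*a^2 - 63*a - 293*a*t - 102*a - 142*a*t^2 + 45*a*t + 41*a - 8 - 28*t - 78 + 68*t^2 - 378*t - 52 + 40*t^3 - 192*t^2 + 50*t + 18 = 7*a^3 + a^2*(5*t - 18) + a*(-142*t^2 - 248*t - 124) + 40*t^3 - 124*t^2 - 356*t - 120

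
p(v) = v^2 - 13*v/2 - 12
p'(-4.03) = -14.56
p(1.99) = -20.97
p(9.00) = 10.50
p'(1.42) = -3.66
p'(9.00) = 11.50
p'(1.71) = -3.08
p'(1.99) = -2.52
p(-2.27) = 7.91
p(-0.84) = -5.83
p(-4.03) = 30.44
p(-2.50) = 10.50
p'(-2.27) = -11.04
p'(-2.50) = -11.50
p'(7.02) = 7.54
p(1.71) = -20.19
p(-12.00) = 210.00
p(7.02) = -8.35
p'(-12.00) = -30.50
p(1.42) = -19.21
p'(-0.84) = -8.18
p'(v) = 2*v - 13/2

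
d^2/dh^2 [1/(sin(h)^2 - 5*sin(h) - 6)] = (-4*sin(h)^3 + 19*sin(h)^2 - 62*sin(h) + 62)/((sin(h) - 6)^3*(sin(h) + 1)^2)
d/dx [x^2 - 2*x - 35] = 2*x - 2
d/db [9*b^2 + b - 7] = 18*b + 1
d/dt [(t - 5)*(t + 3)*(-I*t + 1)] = -3*I*t^2 + t*(2 + 4*I) - 2 + 15*I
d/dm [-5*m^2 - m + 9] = -10*m - 1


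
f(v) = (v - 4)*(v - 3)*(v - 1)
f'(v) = (v - 4)*(v - 3) + (v - 4)*(v - 1) + (v - 3)*(v - 1)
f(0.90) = -0.65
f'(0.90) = 7.03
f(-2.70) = -141.30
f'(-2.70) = 84.07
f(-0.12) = -14.40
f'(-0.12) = 20.96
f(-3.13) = -180.51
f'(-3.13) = 98.47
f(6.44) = 45.66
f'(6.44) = 40.38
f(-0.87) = -35.24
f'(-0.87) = 35.19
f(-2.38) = -116.02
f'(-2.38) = 74.07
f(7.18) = 82.15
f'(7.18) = 58.78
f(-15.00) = -5472.00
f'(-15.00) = 934.00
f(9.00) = 240.00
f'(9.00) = 118.00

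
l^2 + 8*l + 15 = (l + 3)*(l + 5)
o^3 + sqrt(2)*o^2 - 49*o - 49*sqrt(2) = (o - 7)*(o + 7)*(o + sqrt(2))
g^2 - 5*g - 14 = (g - 7)*(g + 2)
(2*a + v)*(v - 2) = 2*a*v - 4*a + v^2 - 2*v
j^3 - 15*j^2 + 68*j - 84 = (j - 7)*(j - 6)*(j - 2)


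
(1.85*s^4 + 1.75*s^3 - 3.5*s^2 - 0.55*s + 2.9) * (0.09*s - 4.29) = 0.1665*s^5 - 7.779*s^4 - 7.8225*s^3 + 14.9655*s^2 + 2.6205*s - 12.441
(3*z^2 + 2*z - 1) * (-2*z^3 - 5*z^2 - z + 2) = -6*z^5 - 19*z^4 - 11*z^3 + 9*z^2 + 5*z - 2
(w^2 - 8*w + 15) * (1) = w^2 - 8*w + 15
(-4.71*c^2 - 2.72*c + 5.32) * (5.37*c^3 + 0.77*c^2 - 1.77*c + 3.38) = -25.2927*c^5 - 18.2331*c^4 + 34.8107*c^3 - 7.009*c^2 - 18.61*c + 17.9816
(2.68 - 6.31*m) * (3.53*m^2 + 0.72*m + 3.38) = -22.2743*m^3 + 4.9172*m^2 - 19.3982*m + 9.0584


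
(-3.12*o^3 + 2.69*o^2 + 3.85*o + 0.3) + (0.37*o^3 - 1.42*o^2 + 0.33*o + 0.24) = -2.75*o^3 + 1.27*o^2 + 4.18*o + 0.54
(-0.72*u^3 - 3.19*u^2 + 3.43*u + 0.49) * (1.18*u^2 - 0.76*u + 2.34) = -0.8496*u^5 - 3.217*u^4 + 4.787*u^3 - 9.4932*u^2 + 7.6538*u + 1.1466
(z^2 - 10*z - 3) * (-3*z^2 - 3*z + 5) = -3*z^4 + 27*z^3 + 44*z^2 - 41*z - 15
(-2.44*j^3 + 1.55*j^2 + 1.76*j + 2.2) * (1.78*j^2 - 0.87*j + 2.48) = -4.3432*j^5 + 4.8818*j^4 - 4.2669*j^3 + 6.2288*j^2 + 2.4508*j + 5.456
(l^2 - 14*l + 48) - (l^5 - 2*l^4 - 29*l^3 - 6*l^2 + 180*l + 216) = -l^5 + 2*l^4 + 29*l^3 + 7*l^2 - 194*l - 168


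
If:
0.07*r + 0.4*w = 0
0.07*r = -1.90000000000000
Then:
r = -27.14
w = 4.75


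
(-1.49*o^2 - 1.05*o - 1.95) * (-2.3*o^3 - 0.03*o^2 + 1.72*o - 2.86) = 3.427*o^5 + 2.4597*o^4 + 1.9537*o^3 + 2.5139*o^2 - 0.351*o + 5.577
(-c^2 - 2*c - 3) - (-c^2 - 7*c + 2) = 5*c - 5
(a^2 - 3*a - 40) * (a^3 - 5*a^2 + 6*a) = a^5 - 8*a^4 - 19*a^3 + 182*a^2 - 240*a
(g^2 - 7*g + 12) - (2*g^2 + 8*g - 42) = -g^2 - 15*g + 54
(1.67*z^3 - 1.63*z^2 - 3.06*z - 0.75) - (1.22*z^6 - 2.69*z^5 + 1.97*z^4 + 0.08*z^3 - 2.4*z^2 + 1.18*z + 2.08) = -1.22*z^6 + 2.69*z^5 - 1.97*z^4 + 1.59*z^3 + 0.77*z^2 - 4.24*z - 2.83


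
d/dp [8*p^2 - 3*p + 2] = 16*p - 3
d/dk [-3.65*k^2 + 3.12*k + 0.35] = 3.12 - 7.3*k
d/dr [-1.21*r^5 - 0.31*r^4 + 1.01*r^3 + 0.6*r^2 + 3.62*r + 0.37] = -6.05*r^4 - 1.24*r^3 + 3.03*r^2 + 1.2*r + 3.62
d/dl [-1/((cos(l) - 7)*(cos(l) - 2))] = (9 - 2*cos(l))*sin(l)/((cos(l) - 7)^2*(cos(l) - 2)^2)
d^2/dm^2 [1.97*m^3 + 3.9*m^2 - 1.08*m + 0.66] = 11.82*m + 7.8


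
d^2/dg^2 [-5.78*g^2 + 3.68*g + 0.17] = -11.5600000000000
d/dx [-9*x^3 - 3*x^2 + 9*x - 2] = -27*x^2 - 6*x + 9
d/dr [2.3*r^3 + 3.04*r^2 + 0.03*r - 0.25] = 6.9*r^2 + 6.08*r + 0.03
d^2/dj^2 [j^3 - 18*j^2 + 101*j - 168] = 6*j - 36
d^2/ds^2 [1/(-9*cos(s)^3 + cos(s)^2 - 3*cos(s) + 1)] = ((-39*cos(s) + 8*cos(2*s) - 81*cos(3*s))*(9*cos(s)^3 - cos(s)^2 + 3*cos(s) - 1)/4 - 2*(27*cos(s)^2 - 2*cos(s) + 3)^2*sin(s)^2)/(9*cos(s)^3 - cos(s)^2 + 3*cos(s) - 1)^3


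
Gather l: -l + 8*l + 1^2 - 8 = 7*l - 7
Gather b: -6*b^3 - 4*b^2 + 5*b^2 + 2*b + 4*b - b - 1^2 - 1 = -6*b^3 + b^2 + 5*b - 2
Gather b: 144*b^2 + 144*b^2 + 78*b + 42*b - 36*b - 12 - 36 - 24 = 288*b^2 + 84*b - 72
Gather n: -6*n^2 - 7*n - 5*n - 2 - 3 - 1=-6*n^2 - 12*n - 6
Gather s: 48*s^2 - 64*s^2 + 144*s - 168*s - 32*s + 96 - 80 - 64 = -16*s^2 - 56*s - 48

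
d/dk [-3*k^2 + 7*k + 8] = 7 - 6*k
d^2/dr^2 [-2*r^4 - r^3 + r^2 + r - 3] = -24*r^2 - 6*r + 2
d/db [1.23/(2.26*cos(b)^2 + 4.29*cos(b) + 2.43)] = (5.5596*cos(b) + 5.2767)*sin(b)/(2.26*cos(b)^2 + 4.29*cos(b) + 2.43)^2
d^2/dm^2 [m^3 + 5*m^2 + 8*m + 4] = 6*m + 10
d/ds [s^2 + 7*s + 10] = 2*s + 7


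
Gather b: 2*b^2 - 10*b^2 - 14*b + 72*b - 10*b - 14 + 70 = -8*b^2 + 48*b + 56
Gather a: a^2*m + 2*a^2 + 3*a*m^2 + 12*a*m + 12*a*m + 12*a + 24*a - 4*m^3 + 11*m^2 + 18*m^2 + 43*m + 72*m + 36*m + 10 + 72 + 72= a^2*(m + 2) + a*(3*m^2 + 24*m + 36) - 4*m^3 + 29*m^2 + 151*m + 154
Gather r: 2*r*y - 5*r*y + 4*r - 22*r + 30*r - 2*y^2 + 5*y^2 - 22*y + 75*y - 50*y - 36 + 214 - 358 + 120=r*(12 - 3*y) + 3*y^2 + 3*y - 60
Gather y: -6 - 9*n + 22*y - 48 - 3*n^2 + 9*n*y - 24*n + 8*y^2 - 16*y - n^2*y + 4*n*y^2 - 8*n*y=-3*n^2 - 33*n + y^2*(4*n + 8) + y*(-n^2 + n + 6) - 54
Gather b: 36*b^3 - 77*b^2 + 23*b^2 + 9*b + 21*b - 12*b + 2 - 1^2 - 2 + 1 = 36*b^3 - 54*b^2 + 18*b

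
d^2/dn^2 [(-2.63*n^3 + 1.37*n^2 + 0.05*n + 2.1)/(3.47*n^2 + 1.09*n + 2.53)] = (-4.26325641456066e-14*n^4 + 30.769248*n^3 + 36.034632*n^2 - 55.982952*n - 14.619504)/(41.781923*n^6 + 39.373743*n^5 + 103.758552*n^4 + 58.710343*n^3 + 75.651048*n^2 + 20.930943*n + 16.194277)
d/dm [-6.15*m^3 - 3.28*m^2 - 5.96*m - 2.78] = -18.45*m^2 - 6.56*m - 5.96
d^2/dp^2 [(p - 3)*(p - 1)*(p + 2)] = 6*p - 4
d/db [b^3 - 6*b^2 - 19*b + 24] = 3*b^2 - 12*b - 19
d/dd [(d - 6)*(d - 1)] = 2*d - 7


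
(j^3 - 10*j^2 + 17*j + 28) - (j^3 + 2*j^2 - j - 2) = -12*j^2 + 18*j + 30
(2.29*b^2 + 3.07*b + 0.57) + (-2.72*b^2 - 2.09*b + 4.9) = -0.43*b^2 + 0.98*b + 5.47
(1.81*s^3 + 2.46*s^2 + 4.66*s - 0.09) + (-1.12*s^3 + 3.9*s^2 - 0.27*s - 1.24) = 0.69*s^3 + 6.36*s^2 + 4.39*s - 1.33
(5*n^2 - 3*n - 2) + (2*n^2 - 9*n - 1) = 7*n^2 - 12*n - 3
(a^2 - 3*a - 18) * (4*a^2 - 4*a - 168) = 4*a^4 - 16*a^3 - 228*a^2 + 576*a + 3024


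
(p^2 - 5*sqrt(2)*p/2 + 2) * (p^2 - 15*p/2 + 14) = p^4 - 15*p^3/2 - 5*sqrt(2)*p^3/2 + 16*p^2 + 75*sqrt(2)*p^2/4 - 35*sqrt(2)*p - 15*p + 28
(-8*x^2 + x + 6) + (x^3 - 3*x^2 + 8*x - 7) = x^3 - 11*x^2 + 9*x - 1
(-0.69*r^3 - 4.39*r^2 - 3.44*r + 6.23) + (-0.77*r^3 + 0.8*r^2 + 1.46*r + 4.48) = -1.46*r^3 - 3.59*r^2 - 1.98*r + 10.71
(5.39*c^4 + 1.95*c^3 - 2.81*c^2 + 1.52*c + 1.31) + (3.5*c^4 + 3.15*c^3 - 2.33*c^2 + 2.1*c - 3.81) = 8.89*c^4 + 5.1*c^3 - 5.14*c^2 + 3.62*c - 2.5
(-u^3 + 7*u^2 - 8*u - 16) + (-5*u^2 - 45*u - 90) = -u^3 + 2*u^2 - 53*u - 106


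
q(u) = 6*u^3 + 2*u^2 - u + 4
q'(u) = 18*u^2 + 4*u - 1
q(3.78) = 352.86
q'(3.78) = 271.31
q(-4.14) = -383.33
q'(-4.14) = 290.95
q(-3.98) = -338.61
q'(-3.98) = 268.21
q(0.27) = 3.99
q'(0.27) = 1.39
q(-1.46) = -8.95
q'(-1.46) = 31.53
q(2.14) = 69.82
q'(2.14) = 89.99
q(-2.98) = -134.04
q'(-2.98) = 146.93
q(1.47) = 25.91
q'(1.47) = 43.78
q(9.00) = 4531.00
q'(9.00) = 1493.00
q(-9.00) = -4199.00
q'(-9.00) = 1421.00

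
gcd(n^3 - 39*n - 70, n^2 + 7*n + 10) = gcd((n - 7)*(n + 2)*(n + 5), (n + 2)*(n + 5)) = n^2 + 7*n + 10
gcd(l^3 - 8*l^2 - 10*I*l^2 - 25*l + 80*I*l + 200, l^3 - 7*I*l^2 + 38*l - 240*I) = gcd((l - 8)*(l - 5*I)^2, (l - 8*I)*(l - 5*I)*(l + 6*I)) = l - 5*I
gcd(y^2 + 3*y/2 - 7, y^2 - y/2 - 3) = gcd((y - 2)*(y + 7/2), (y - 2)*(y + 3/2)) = y - 2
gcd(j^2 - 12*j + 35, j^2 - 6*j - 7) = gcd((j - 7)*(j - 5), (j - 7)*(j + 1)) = j - 7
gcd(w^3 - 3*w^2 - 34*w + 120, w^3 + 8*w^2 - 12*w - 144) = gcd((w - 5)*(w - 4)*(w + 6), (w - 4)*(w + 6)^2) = w^2 + 2*w - 24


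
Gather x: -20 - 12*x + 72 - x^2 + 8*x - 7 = -x^2 - 4*x + 45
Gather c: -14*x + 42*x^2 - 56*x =42*x^2 - 70*x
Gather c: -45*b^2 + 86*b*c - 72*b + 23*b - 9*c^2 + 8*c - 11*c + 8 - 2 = -45*b^2 - 49*b - 9*c^2 + c*(86*b - 3) + 6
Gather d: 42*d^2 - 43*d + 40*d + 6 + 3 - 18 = 42*d^2 - 3*d - 9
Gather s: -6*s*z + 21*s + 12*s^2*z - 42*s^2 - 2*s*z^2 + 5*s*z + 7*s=s^2*(12*z - 42) + s*(-2*z^2 - z + 28)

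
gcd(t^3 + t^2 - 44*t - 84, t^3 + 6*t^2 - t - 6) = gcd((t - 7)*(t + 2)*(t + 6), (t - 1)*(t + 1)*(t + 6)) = t + 6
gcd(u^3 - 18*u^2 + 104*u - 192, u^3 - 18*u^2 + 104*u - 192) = u^3 - 18*u^2 + 104*u - 192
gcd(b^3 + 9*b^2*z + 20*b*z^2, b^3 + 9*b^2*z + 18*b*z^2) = b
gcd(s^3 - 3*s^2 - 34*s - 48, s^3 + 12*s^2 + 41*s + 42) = s^2 + 5*s + 6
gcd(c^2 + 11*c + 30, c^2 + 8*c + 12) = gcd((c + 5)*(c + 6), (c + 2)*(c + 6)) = c + 6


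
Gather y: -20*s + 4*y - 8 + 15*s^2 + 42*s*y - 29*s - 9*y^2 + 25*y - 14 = 15*s^2 - 49*s - 9*y^2 + y*(42*s + 29) - 22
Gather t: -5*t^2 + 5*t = -5*t^2 + 5*t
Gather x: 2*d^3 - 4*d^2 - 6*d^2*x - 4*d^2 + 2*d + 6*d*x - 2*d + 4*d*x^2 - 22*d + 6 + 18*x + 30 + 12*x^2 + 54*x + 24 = 2*d^3 - 8*d^2 - 22*d + x^2*(4*d + 12) + x*(-6*d^2 + 6*d + 72) + 60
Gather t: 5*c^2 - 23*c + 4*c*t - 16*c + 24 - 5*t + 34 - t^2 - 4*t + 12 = 5*c^2 - 39*c - t^2 + t*(4*c - 9) + 70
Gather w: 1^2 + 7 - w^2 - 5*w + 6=-w^2 - 5*w + 14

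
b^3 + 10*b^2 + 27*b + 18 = (b + 1)*(b + 3)*(b + 6)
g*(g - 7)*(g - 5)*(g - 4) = g^4 - 16*g^3 + 83*g^2 - 140*g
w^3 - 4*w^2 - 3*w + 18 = (w - 3)^2*(w + 2)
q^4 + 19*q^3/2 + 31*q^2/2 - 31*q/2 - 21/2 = (q - 1)*(q + 1/2)*(q + 3)*(q + 7)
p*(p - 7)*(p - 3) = p^3 - 10*p^2 + 21*p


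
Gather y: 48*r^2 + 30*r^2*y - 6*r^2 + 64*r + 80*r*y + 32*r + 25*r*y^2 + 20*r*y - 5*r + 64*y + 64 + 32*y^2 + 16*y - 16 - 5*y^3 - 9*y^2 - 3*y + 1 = 42*r^2 + 91*r - 5*y^3 + y^2*(25*r + 23) + y*(30*r^2 + 100*r + 77) + 49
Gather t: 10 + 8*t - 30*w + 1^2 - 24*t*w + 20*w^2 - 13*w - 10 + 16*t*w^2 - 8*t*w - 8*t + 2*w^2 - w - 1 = t*(16*w^2 - 32*w) + 22*w^2 - 44*w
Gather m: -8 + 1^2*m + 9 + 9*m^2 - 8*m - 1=9*m^2 - 7*m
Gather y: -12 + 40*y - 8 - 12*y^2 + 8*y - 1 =-12*y^2 + 48*y - 21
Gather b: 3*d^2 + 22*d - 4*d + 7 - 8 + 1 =3*d^2 + 18*d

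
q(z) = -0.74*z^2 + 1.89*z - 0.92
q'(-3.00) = 6.33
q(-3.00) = -13.25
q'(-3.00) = 6.33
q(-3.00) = -13.25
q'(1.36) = -0.12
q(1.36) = 0.28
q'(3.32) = -3.02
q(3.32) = -2.80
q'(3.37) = -3.10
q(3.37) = -2.95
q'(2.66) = -2.05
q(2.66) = -1.13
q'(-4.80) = 8.99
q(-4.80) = -27.04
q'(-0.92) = 3.25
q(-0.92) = -3.29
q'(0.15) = 1.67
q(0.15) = -0.65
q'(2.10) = -1.22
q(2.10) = -0.21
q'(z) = 1.89 - 1.48*z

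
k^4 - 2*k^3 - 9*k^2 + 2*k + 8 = (k - 4)*(k - 1)*(k + 1)*(k + 2)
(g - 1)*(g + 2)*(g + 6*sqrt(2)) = g^3 + g^2 + 6*sqrt(2)*g^2 - 2*g + 6*sqrt(2)*g - 12*sqrt(2)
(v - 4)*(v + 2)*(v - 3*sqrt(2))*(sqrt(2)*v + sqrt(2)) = sqrt(2)*v^4 - 6*v^3 - sqrt(2)*v^3 - 10*sqrt(2)*v^2 + 6*v^2 - 8*sqrt(2)*v + 60*v + 48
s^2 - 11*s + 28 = (s - 7)*(s - 4)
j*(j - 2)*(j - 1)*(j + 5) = j^4 + 2*j^3 - 13*j^2 + 10*j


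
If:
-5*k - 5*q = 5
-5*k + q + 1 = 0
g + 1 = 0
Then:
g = -1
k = 0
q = -1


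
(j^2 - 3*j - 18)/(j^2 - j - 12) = (j - 6)/(j - 4)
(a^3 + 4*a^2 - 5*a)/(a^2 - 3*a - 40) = a*(a - 1)/(a - 8)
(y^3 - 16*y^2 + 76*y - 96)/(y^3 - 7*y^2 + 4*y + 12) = (y - 8)/(y + 1)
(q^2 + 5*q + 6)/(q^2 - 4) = (q + 3)/(q - 2)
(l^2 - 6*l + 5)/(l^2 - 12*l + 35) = (l - 1)/(l - 7)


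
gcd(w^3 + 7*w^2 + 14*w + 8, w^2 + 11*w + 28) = w + 4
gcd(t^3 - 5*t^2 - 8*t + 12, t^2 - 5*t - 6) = t - 6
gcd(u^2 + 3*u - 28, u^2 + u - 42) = u + 7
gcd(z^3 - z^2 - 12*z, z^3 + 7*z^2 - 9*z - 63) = z + 3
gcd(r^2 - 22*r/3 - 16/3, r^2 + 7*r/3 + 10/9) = r + 2/3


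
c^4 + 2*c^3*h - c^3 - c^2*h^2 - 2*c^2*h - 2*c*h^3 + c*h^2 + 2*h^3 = (c - 1)*(c - h)*(c + h)*(c + 2*h)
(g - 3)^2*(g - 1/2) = g^3 - 13*g^2/2 + 12*g - 9/2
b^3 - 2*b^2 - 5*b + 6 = (b - 3)*(b - 1)*(b + 2)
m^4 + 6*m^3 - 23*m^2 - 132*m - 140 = (m - 5)*(m + 2)^2*(m + 7)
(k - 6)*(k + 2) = k^2 - 4*k - 12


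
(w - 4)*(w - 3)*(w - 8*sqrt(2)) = w^3 - 8*sqrt(2)*w^2 - 7*w^2 + 12*w + 56*sqrt(2)*w - 96*sqrt(2)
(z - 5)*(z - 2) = z^2 - 7*z + 10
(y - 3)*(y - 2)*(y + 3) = y^3 - 2*y^2 - 9*y + 18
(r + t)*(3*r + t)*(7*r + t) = 21*r^3 + 31*r^2*t + 11*r*t^2 + t^3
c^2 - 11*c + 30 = (c - 6)*(c - 5)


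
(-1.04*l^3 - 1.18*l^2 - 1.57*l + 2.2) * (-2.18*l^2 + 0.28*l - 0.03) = 2.2672*l^5 + 2.2812*l^4 + 3.1234*l^3 - 5.2002*l^2 + 0.6631*l - 0.066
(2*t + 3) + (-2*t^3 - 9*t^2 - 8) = -2*t^3 - 9*t^2 + 2*t - 5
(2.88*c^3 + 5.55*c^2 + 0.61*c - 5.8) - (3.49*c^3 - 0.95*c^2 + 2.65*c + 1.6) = -0.61*c^3 + 6.5*c^2 - 2.04*c - 7.4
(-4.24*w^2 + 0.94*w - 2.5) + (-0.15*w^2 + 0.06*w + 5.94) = -4.39*w^2 + 1.0*w + 3.44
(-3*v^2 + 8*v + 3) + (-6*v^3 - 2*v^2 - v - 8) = -6*v^3 - 5*v^2 + 7*v - 5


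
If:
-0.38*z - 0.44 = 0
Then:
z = -1.16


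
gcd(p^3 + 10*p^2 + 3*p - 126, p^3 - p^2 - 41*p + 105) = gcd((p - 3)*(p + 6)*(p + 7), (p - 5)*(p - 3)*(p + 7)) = p^2 + 4*p - 21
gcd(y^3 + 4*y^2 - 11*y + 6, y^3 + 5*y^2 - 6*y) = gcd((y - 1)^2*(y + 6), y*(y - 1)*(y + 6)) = y^2 + 5*y - 6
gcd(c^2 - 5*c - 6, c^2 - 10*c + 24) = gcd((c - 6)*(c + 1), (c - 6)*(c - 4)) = c - 6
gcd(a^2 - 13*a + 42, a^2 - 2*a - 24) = a - 6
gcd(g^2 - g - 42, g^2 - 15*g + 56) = g - 7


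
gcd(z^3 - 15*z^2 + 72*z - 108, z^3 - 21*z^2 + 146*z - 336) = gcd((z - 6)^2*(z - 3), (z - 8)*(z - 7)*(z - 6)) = z - 6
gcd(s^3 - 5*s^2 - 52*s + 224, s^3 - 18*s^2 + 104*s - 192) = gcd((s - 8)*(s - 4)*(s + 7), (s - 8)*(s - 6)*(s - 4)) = s^2 - 12*s + 32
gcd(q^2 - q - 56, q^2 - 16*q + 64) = q - 8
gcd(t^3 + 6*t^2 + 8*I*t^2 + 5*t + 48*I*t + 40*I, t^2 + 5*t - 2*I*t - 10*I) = t + 5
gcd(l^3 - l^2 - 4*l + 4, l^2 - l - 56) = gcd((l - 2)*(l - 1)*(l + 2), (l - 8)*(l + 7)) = 1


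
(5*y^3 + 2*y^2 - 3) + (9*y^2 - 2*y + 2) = 5*y^3 + 11*y^2 - 2*y - 1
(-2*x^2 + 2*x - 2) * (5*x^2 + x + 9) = -10*x^4 + 8*x^3 - 26*x^2 + 16*x - 18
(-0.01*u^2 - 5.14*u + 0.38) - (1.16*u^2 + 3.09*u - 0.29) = -1.17*u^2 - 8.23*u + 0.67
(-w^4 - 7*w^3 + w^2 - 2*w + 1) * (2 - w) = w^5 + 5*w^4 - 15*w^3 + 4*w^2 - 5*w + 2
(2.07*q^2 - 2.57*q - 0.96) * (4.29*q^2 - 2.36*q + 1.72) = 8.8803*q^4 - 15.9105*q^3 + 5.5072*q^2 - 2.1548*q - 1.6512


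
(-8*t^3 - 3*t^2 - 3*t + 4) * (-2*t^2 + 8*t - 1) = 16*t^5 - 58*t^4 - 10*t^3 - 29*t^2 + 35*t - 4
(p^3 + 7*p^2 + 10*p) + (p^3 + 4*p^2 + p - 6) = 2*p^3 + 11*p^2 + 11*p - 6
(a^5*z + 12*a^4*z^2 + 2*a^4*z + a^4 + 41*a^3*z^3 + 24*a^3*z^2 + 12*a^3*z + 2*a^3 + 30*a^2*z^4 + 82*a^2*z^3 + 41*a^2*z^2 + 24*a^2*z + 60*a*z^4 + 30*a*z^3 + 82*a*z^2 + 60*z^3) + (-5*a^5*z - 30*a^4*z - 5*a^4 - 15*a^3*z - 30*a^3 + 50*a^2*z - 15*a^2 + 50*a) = -4*a^5*z + 12*a^4*z^2 - 28*a^4*z - 4*a^4 + 41*a^3*z^3 + 24*a^3*z^2 - 3*a^3*z - 28*a^3 + 30*a^2*z^4 + 82*a^2*z^3 + 41*a^2*z^2 + 74*a^2*z - 15*a^2 + 60*a*z^4 + 30*a*z^3 + 82*a*z^2 + 50*a + 60*z^3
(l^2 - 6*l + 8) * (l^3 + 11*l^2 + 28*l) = l^5 + 5*l^4 - 30*l^3 - 80*l^2 + 224*l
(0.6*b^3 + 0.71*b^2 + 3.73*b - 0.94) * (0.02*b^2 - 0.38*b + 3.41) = 0.012*b^5 - 0.2138*b^4 + 1.8508*b^3 + 0.9849*b^2 + 13.0765*b - 3.2054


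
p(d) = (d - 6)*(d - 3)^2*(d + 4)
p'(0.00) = 126.00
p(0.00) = -216.00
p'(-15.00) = -18684.00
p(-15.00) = 74844.00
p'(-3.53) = -327.83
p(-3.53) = -190.99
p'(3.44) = -15.82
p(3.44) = -3.69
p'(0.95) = 102.07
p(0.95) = -105.05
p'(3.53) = -18.29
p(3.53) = -5.22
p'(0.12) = 124.94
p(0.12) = -200.94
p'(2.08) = 45.68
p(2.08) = -20.17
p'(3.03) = -1.25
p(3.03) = -0.02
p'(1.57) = 72.90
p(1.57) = -50.46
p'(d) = (d - 6)*(d - 3)^2 + (d - 6)*(d + 4)*(2*d - 6) + (d - 3)^2*(d + 4) = 4*d^3 - 24*d^2 - 6*d + 126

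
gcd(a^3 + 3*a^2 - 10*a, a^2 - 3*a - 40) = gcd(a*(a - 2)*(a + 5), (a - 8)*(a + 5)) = a + 5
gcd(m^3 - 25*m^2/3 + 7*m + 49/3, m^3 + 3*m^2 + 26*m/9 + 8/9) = m + 1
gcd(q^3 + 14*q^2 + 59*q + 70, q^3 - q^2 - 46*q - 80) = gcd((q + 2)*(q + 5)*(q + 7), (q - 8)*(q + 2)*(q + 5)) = q^2 + 7*q + 10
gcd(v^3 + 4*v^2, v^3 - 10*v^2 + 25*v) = v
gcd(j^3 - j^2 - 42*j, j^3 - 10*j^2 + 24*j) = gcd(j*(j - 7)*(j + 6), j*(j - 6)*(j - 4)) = j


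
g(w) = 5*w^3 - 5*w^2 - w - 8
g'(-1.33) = 38.83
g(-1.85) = -54.92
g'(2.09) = 43.62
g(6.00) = 886.00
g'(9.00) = 1124.00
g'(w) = 15*w^2 - 10*w - 1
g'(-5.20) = 456.60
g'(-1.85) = 68.84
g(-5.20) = -841.04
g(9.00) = 3223.00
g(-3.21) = -221.69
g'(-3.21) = 185.66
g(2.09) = 13.72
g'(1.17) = 7.83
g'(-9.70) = 1507.35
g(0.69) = -9.43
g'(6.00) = 479.00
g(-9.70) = -5032.12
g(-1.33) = -27.28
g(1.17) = -8.01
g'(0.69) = -0.76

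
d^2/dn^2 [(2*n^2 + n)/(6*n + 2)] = -1/(27*n^3 + 27*n^2 + 9*n + 1)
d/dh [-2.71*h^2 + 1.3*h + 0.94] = 1.3 - 5.42*h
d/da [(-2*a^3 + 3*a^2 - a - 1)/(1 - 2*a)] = (8*a^3 - 12*a^2 + 6*a - 3)/(4*a^2 - 4*a + 1)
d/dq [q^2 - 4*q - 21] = 2*q - 4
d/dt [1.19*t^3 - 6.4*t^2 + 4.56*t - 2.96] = 3.57*t^2 - 12.8*t + 4.56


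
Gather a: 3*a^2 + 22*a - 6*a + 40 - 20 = 3*a^2 + 16*a + 20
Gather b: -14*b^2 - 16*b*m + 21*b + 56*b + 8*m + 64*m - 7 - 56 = -14*b^2 + b*(77 - 16*m) + 72*m - 63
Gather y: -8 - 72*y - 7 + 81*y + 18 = 9*y + 3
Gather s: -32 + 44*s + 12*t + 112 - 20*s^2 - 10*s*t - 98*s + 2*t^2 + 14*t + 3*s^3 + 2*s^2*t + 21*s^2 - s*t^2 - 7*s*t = 3*s^3 + s^2*(2*t + 1) + s*(-t^2 - 17*t - 54) + 2*t^2 + 26*t + 80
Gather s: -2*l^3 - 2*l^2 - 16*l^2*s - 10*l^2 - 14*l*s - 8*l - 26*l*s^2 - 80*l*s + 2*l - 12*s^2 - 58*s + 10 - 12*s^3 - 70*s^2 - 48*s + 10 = -2*l^3 - 12*l^2 - 6*l - 12*s^3 + s^2*(-26*l - 82) + s*(-16*l^2 - 94*l - 106) + 20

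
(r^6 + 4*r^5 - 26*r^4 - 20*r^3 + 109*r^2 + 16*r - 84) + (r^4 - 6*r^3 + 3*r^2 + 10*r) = r^6 + 4*r^5 - 25*r^4 - 26*r^3 + 112*r^2 + 26*r - 84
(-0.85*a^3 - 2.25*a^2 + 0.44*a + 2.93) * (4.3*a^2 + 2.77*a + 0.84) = -3.655*a^5 - 12.0295*a^4 - 5.0545*a^3 + 11.9278*a^2 + 8.4857*a + 2.4612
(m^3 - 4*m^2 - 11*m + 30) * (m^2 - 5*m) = m^5 - 9*m^4 + 9*m^3 + 85*m^2 - 150*m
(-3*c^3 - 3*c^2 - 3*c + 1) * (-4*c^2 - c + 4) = 12*c^5 + 15*c^4 + 3*c^3 - 13*c^2 - 13*c + 4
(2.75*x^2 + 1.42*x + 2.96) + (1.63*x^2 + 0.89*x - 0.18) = 4.38*x^2 + 2.31*x + 2.78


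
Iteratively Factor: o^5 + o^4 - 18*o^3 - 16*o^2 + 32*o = (o + 4)*(o^4 - 3*o^3 - 6*o^2 + 8*o) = (o - 4)*(o + 4)*(o^3 + o^2 - 2*o) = (o - 4)*(o - 1)*(o + 4)*(o^2 + 2*o) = (o - 4)*(o - 1)*(o + 2)*(o + 4)*(o)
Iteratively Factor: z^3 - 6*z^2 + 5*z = (z - 5)*(z^2 - z) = z*(z - 5)*(z - 1)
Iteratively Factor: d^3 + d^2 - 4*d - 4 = (d + 1)*(d^2 - 4) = (d + 1)*(d + 2)*(d - 2)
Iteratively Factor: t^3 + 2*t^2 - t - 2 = (t - 1)*(t^2 + 3*t + 2) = (t - 1)*(t + 2)*(t + 1)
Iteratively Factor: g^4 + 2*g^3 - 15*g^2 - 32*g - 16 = (g - 4)*(g^3 + 6*g^2 + 9*g + 4) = (g - 4)*(g + 4)*(g^2 + 2*g + 1) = (g - 4)*(g + 1)*(g + 4)*(g + 1)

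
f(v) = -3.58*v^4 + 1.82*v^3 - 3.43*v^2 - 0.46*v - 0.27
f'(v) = -14.32*v^3 + 5.46*v^2 - 6.86*v - 0.46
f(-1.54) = -34.48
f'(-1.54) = 75.35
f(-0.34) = -0.63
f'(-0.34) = 3.07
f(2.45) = -124.21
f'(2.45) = -195.09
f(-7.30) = -11054.28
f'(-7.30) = 5911.30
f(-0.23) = -0.38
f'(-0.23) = 1.58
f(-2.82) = -293.47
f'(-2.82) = 383.44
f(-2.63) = -227.17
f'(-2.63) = 315.85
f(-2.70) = -250.11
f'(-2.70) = 339.73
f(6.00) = -4373.07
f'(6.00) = -2938.18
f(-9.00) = -25089.12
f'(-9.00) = 10942.82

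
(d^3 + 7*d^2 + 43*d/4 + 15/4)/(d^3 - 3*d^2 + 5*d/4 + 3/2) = (2*d^2 + 13*d + 15)/(2*d^2 - 7*d + 6)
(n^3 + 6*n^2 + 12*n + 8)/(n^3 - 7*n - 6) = (n^2 + 4*n + 4)/(n^2 - 2*n - 3)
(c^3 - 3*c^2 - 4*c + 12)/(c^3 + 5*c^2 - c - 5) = (c^3 - 3*c^2 - 4*c + 12)/(c^3 + 5*c^2 - c - 5)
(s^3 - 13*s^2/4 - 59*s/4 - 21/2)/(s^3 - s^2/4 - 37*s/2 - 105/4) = (s^2 - 5*s - 6)/(s^2 - 2*s - 15)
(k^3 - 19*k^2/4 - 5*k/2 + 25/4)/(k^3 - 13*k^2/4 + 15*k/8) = 2*(4*k^3 - 19*k^2 - 10*k + 25)/(k*(8*k^2 - 26*k + 15))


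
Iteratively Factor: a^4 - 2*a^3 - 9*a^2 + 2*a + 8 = (a - 1)*(a^3 - a^2 - 10*a - 8) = (a - 4)*(a - 1)*(a^2 + 3*a + 2) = (a - 4)*(a - 1)*(a + 2)*(a + 1)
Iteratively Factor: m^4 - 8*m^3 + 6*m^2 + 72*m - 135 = (m - 3)*(m^3 - 5*m^2 - 9*m + 45) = (m - 3)^2*(m^2 - 2*m - 15) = (m - 3)^2*(m + 3)*(m - 5)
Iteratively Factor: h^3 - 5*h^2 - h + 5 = (h + 1)*(h^2 - 6*h + 5) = (h - 5)*(h + 1)*(h - 1)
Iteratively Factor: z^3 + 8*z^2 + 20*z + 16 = (z + 2)*(z^2 + 6*z + 8) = (z + 2)*(z + 4)*(z + 2)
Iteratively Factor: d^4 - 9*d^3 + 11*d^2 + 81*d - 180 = (d + 3)*(d^3 - 12*d^2 + 47*d - 60) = (d - 4)*(d + 3)*(d^2 - 8*d + 15) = (d - 4)*(d - 3)*(d + 3)*(d - 5)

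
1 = 1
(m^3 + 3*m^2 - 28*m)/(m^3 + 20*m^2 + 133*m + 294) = m*(m - 4)/(m^2 + 13*m + 42)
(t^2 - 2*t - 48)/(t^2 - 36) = (t - 8)/(t - 6)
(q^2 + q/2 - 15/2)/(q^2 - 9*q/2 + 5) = (q + 3)/(q - 2)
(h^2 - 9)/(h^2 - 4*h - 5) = (9 - h^2)/(-h^2 + 4*h + 5)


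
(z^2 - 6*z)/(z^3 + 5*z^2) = (z - 6)/(z*(z + 5))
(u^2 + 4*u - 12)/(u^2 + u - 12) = (u^2 + 4*u - 12)/(u^2 + u - 12)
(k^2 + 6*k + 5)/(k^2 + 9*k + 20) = (k + 1)/(k + 4)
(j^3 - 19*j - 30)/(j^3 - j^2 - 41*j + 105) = (j^2 + 5*j + 6)/(j^2 + 4*j - 21)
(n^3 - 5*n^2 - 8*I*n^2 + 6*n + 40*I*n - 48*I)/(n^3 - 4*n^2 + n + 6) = (n - 8*I)/(n + 1)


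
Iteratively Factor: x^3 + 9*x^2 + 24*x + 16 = (x + 4)*(x^2 + 5*x + 4) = (x + 4)^2*(x + 1)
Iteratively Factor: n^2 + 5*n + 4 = (n + 4)*(n + 1)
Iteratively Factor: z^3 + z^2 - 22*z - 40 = (z + 2)*(z^2 - z - 20) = (z - 5)*(z + 2)*(z + 4)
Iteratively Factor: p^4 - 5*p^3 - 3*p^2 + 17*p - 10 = (p - 5)*(p^3 - 3*p + 2) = (p - 5)*(p + 2)*(p^2 - 2*p + 1) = (p - 5)*(p - 1)*(p + 2)*(p - 1)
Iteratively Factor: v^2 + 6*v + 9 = (v + 3)*(v + 3)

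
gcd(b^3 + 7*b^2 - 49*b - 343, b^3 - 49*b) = b^2 - 49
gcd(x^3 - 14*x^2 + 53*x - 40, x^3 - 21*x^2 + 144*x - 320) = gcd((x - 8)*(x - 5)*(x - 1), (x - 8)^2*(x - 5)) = x^2 - 13*x + 40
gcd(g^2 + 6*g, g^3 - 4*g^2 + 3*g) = g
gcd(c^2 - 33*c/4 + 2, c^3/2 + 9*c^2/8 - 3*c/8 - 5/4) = 1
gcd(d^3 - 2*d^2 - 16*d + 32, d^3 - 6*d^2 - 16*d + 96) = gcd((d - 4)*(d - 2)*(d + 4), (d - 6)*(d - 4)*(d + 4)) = d^2 - 16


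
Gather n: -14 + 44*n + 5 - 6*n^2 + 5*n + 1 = -6*n^2 + 49*n - 8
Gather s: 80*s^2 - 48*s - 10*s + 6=80*s^2 - 58*s + 6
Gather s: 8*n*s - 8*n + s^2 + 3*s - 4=-8*n + s^2 + s*(8*n + 3) - 4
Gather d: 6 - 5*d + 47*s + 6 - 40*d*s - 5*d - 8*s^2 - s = d*(-40*s - 10) - 8*s^2 + 46*s + 12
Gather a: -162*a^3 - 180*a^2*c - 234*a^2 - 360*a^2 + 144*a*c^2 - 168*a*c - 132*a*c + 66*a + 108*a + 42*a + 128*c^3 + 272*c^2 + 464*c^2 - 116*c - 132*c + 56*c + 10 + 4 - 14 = -162*a^3 + a^2*(-180*c - 594) + a*(144*c^2 - 300*c + 216) + 128*c^3 + 736*c^2 - 192*c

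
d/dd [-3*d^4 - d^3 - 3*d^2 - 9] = 3*d*(-4*d^2 - d - 2)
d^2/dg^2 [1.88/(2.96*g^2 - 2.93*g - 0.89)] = (32.943616*g^2 - 32.609728*g - 1.88*(5.92*g - 2.93)*(11.84*g - 5.86) - 9.905344)/(-2.96*g^2 + 2.93*g + 0.89)^3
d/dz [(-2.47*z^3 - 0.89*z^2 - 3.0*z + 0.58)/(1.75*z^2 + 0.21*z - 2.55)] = (-4.3225*z^4 - 1.0374*z^3 + 23.9586*z^2 + 2.509*z + 7.5282)/(3.0625*z^4 + 0.735*z^3 - 8.8809*z^2 - 1.071*z + 6.5025)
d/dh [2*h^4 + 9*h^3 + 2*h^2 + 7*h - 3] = 8*h^3 + 27*h^2 + 4*h + 7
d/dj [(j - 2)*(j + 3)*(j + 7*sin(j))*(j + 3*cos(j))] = -(j - 2)*(j + 3)*(j + 7*sin(j))*(3*sin(j) - 1) + (j - 2)*(j + 3)*(j + 3*cos(j))*(7*cos(j) + 1) + (j - 2)*(j + 7*sin(j))*(j + 3*cos(j)) + (j + 3)*(j + 7*sin(j))*(j + 3*cos(j))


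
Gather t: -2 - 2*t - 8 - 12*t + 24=14 - 14*t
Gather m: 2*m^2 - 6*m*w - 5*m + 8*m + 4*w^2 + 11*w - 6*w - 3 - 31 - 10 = 2*m^2 + m*(3 - 6*w) + 4*w^2 + 5*w - 44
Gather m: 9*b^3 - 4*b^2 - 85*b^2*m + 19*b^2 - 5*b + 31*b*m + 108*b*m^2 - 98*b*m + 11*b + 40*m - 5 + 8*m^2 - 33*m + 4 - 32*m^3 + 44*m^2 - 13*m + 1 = 9*b^3 + 15*b^2 + 6*b - 32*m^3 + m^2*(108*b + 52) + m*(-85*b^2 - 67*b - 6)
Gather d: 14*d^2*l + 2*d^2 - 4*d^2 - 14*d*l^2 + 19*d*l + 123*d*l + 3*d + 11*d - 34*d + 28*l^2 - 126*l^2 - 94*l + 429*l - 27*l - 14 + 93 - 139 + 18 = d^2*(14*l - 2) + d*(-14*l^2 + 142*l - 20) - 98*l^2 + 308*l - 42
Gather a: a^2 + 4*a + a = a^2 + 5*a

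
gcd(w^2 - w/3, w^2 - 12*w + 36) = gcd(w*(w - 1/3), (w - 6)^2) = 1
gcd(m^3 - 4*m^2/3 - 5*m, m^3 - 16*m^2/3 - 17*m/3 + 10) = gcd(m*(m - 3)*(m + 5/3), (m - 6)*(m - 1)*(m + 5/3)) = m + 5/3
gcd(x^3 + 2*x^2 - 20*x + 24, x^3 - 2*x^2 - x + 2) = x - 2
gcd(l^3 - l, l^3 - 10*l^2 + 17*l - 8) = l - 1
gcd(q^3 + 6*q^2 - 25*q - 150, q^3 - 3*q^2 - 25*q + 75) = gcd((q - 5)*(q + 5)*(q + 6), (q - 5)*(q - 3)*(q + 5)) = q^2 - 25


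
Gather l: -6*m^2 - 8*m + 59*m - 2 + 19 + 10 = -6*m^2 + 51*m + 27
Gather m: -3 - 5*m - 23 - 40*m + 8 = -45*m - 18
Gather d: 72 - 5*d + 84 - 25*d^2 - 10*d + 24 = -25*d^2 - 15*d + 180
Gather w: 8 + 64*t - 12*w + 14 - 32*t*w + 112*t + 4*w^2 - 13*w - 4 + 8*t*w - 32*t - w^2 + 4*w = 144*t + 3*w^2 + w*(-24*t - 21) + 18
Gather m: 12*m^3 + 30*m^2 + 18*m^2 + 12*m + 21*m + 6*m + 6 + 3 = 12*m^3 + 48*m^2 + 39*m + 9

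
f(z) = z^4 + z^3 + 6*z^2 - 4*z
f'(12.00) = 7484.00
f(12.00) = 23280.00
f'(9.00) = 3263.00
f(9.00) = 7740.00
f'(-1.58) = -31.25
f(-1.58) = 23.59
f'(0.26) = -0.61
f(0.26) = -0.61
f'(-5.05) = -503.24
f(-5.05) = 694.80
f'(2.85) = 147.16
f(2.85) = 126.46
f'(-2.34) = -66.90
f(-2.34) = 59.38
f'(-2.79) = -101.00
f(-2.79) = 96.74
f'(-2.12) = -54.07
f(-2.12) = 46.12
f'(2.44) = 101.25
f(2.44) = 75.93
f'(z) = 4*z^3 + 3*z^2 + 12*z - 4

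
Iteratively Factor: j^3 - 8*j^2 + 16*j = (j)*(j^2 - 8*j + 16) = j*(j - 4)*(j - 4)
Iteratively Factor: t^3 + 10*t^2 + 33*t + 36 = (t + 3)*(t^2 + 7*t + 12) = (t + 3)^2*(t + 4)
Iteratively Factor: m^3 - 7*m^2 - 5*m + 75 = (m - 5)*(m^2 - 2*m - 15) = (m - 5)*(m + 3)*(m - 5)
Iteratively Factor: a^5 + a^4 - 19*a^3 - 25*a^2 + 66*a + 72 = (a + 3)*(a^4 - 2*a^3 - 13*a^2 + 14*a + 24) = (a - 4)*(a + 3)*(a^3 + 2*a^2 - 5*a - 6) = (a - 4)*(a + 3)^2*(a^2 - a - 2) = (a - 4)*(a - 2)*(a + 3)^2*(a + 1)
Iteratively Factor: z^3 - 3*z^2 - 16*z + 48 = (z - 4)*(z^2 + z - 12) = (z - 4)*(z - 3)*(z + 4)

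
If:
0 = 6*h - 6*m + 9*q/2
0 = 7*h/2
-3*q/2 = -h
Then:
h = 0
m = 0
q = 0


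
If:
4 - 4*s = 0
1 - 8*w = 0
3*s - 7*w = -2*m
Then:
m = -17/16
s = 1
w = 1/8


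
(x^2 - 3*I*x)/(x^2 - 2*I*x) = (x - 3*I)/(x - 2*I)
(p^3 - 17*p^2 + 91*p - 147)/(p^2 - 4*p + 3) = (p^2 - 14*p + 49)/(p - 1)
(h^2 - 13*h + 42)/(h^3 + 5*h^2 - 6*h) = (h^2 - 13*h + 42)/(h*(h^2 + 5*h - 6))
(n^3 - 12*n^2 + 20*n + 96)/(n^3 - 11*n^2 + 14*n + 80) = (n - 6)/(n - 5)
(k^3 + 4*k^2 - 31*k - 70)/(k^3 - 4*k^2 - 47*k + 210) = (k + 2)/(k - 6)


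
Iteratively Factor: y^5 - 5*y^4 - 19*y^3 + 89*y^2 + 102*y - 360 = (y - 5)*(y^4 - 19*y^2 - 6*y + 72) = (y - 5)*(y + 3)*(y^3 - 3*y^2 - 10*y + 24) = (y - 5)*(y - 2)*(y + 3)*(y^2 - y - 12) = (y - 5)*(y - 2)*(y + 3)^2*(y - 4)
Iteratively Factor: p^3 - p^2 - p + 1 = (p - 1)*(p^2 - 1) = (p - 1)^2*(p + 1)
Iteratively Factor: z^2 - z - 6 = (z + 2)*(z - 3)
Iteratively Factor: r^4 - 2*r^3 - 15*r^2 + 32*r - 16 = (r - 1)*(r^3 - r^2 - 16*r + 16) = (r - 1)*(r + 4)*(r^2 - 5*r + 4) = (r - 1)^2*(r + 4)*(r - 4)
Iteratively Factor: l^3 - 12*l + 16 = (l - 2)*(l^2 + 2*l - 8) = (l - 2)*(l + 4)*(l - 2)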